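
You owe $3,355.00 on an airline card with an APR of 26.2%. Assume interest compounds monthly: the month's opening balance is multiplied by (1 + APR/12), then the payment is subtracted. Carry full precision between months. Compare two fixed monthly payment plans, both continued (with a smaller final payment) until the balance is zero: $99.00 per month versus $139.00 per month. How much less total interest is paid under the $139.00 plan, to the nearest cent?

$1,354.91

Monthly rate r = 26.2%/12 = 2.18333% = 0.0218333.
At $99.00/mo: n = ⌈−ln(1 − rB₀/P)/ln(1+r)⌉ = 63 payments (last $35.16); total interest = total paid − $3,355.00 = $2,818.16.
At $139.00/mo: 35 payments (last $92.25); total interest $1,463.25.
Interest saved = $2,818.16 − $1,463.25 = $1,354.91.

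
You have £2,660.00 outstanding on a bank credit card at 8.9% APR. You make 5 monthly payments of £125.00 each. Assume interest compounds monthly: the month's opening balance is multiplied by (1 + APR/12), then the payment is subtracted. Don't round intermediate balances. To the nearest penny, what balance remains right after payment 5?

£2,125.78

Monthly rate r = 8.9%/12 = 0.741667% = 0.00741667.
Each month: B ← B·(1+r) − £125.00.
Month 1: interest £19.73; balance after payment £2,554.73.
Month 2: interest £18.95; balance after payment £2,448.68.
Month 3: interest £18.16; balance after payment £2,341.84.
Month 4: interest £17.37; balance after payment £2,234.21.
Month 5: interest £16.57; balance after payment £2,125.78.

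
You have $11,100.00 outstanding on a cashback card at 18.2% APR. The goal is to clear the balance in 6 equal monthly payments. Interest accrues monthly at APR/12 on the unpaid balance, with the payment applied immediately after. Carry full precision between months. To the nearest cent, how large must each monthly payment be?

Monthly rate r = 18.2%/12 = 1.51667% = 0.0151667.
Level-payment amortization: P = B₀·r / (1 − (1+r)^(−n)) = 11100.00·0.0151667 / (1 − 1.01517^(−6)).
Denominator 1 − (1+r)^(−6) = 0.0863583167.
P = 168.35 / 0.0863583167 ≈ 1949.44.

$1,949.44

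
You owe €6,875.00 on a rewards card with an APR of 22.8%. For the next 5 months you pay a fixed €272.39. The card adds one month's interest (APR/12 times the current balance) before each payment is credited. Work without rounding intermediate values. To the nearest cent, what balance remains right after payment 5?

Monthly rate r = 22.8%/12 = 1.9% = 0.019.
Each month: B ← B·(1+r) − €272.39.
Month 1: interest €130.62; balance after payment €6,733.23.
Month 2: interest €127.93; balance after payment €6,588.78.
Month 3: interest €125.19; balance after payment €6,441.57.
Month 4: interest €122.39; balance after payment €6,291.57.
Month 5: interest €119.54; balance after payment €6,138.72.

€6,138.72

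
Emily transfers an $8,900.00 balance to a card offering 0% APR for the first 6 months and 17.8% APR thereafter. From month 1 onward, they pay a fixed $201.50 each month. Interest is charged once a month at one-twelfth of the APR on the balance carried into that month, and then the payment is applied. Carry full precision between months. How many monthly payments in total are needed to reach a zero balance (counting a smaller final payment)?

63 months

Promo months 1–6 at r₀ = 0%/12 = 0; months 7+ at r₁ = 17.8%/12 = 0.0148333.
After month 6 (no interest yet): B = $8,900.00 − 6·$201.50 = $7,691.00.
Then at r₁ with $201.50/mo: n₂ = −ln(1 − r₁·B/P)/ln(1+r₁) ≈ 56.72 → 57 more payments.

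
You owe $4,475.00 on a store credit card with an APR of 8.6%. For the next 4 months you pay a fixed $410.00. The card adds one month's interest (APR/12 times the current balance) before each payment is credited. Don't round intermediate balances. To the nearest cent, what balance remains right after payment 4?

$2,946.95

Monthly rate r = 8.6%/12 = 0.716667% = 0.00716667.
Each month: B ← B·(1+r) − $410.00.
Month 1: interest $32.07; balance after payment $4,097.07.
Month 2: interest $29.36; balance after payment $3,716.43.
Month 3: interest $26.63; balance after payment $3,333.07.
Month 4: interest $23.89; balance after payment $2,946.95.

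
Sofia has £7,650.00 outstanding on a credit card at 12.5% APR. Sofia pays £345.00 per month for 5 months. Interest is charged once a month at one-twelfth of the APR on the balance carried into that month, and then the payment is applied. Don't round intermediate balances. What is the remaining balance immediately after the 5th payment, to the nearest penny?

£6,295.51

Monthly rate r = 12.5%/12 = 1.04167% = 0.0104167.
Each month: B ← B·(1+r) − £345.00.
Month 1: interest £79.69; balance after payment £7,384.69.
Month 2: interest £76.92; balance after payment £7,116.61.
Month 3: interest £74.13; balance after payment £6,845.74.
Month 4: interest £71.31; balance after payment £6,572.05.
Month 5: interest £68.46; balance after payment £6,295.51.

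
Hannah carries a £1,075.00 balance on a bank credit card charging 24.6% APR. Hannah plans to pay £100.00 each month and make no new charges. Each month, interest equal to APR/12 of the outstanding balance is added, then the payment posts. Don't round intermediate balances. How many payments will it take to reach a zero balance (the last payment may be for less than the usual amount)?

Monthly rate r = 24.6%/12 = 2.05% = 0.0205.
Recurrence: B ← B·(1+r) − £100.00.
Month 1: interest £22.04; balance after payment £997.04.
Month 2: interest £20.44; balance after payment £917.48.
Closed form: n = −ln(1 − rB₀/P)/ln(1+r) = −ln(0.77963)/ln(1.0205) ≈ 12.268, so the balance reaches zero during payment 13.

13 payments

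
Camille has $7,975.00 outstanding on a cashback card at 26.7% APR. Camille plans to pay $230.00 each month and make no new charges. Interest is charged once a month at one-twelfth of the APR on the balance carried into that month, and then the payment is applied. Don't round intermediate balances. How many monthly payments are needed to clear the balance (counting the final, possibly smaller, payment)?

Monthly rate r = 26.7%/12 = 2.225% = 0.02225.
Recurrence: B ← B·(1+r) − $230.00.
Month 1: interest $177.44; balance after payment $7,922.44.
Month 2: interest $176.27; balance after payment $7,868.72.
Closed form: n = −ln(1 − rB₀/P)/ln(1+r) = −ln(0.22851)/ln(1.02225) ≈ 67.081, so the balance reaches zero during payment 68.

68 months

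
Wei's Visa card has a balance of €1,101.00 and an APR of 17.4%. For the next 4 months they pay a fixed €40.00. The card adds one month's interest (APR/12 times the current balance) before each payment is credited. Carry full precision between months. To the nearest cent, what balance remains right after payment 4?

Monthly rate r = 17.4%/12 = 1.45% = 0.0145.
Each month: B ← B·(1+r) − €40.00.
Month 1: interest €15.96; balance after payment €1,076.96.
Month 2: interest €15.62; balance after payment €1,052.58.
Month 3: interest €15.26; balance after payment €1,027.84.
Month 4: interest €14.90; balance after payment €1,002.75.

€1,002.75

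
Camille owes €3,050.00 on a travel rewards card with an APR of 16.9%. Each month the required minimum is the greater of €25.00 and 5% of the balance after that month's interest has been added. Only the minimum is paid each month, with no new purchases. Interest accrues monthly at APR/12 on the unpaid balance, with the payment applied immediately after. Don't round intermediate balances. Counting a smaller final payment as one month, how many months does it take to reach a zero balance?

73 months

Monthly rate r = 16.9%/12 = 1.40833% = 0.0140833.
While 5% of the post-interest balance exceeds €25.00, each month B ← (B·(1+r))·(1 − 0.05), i.e. B shrinks by the factor (1+r)·0.95 = 0.96338.
This holds for months 1–49. Entering month 50 the balance is €490.19; 5% of the post-interest balance is now below €25.00, so the flat €25.00 minimum applies from here.
From month 50 a fixed €25.00 at rate r clears €490.19 in 24 more payments. Total: 49 + 24 = 73 months.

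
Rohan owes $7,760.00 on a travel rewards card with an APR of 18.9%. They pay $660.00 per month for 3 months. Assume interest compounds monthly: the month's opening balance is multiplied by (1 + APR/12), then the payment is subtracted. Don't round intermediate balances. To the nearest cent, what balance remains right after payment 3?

Monthly rate r = 18.9%/12 = 1.575% = 0.01575.
Each month: B ← B·(1+r) − $660.00.
Month 1: interest $122.22; balance after payment $7,222.22.
Month 2: interest $113.75; balance after payment $6,675.97.
Month 3: interest $105.15; balance after payment $6,121.12.

$6,121.12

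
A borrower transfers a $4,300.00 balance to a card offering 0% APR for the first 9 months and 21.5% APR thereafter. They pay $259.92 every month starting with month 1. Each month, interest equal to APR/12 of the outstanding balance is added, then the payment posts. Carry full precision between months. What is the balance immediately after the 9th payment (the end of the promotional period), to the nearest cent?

Promo months 1–9 at r₀ = 0%/12 = 0; months 10+ at r₁ = 21.5%/12 = 0.0179167.
After month 9 (no interest yet): B = $4,300.00 − 9·$259.92 = $1,960.72.

$1,960.72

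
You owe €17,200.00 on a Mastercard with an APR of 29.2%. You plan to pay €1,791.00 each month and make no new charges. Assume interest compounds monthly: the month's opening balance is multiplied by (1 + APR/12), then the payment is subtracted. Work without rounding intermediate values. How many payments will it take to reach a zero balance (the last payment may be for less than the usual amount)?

12 payments

Monthly rate r = 29.2%/12 = 2.43333% = 0.0243333.
Recurrence: B ← B·(1+r) − €1,791.00.
Month 1: interest €418.53; balance after payment €15,827.53.
Month 2: interest €385.14; balance after payment €14,421.67.
Closed form: n = −ln(1 − rB₀/P)/ln(1+r) = −ln(0.76631)/ln(1.02433) ≈ 11.071, so the balance reaches zero during payment 12.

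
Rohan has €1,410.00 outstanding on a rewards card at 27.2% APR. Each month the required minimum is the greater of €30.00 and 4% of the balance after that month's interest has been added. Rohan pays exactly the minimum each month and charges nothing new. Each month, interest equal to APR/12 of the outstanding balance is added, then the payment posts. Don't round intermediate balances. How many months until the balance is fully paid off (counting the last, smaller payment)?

Monthly rate r = 27.2%/12 = 2.26667% = 0.0226667.
While 4% of the post-interest balance exceeds €30.00, each month B ← (B·(1+r))·(1 − 0.04), i.e. B shrinks by the factor (1+r)·0.96 = 0.98176.
This holds for months 1–36. Entering month 37 the balance is €726.79; 4% of the post-interest balance is now below €30.00, so the flat €30.00 minimum applies from here.
From month 37 a fixed €30.00 at rate r clears €726.79 in 36 more payments. Total: 36 + 36 = 72 months.

72 months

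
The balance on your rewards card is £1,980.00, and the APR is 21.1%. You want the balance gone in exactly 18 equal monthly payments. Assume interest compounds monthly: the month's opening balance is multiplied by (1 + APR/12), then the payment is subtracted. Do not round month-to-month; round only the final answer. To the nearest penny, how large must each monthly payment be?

Monthly rate r = 21.1%/12 = 1.75833% = 0.0175833.
Level-payment amortization: P = B₀·r / (1 − (1+r)^(−n)) = 1980.00·0.0175833 / (1 − 1.01758^(−18)).
Denominator 1 − (1+r)^(−18) = 0.26929805.
P = 34.815 / 0.26929805 ≈ 129.28.

£129.28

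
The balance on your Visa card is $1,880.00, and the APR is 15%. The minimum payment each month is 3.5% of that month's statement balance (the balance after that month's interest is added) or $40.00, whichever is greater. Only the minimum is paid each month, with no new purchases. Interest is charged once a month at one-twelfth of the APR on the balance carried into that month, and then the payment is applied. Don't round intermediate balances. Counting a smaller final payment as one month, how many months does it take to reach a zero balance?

58 months

Monthly rate r = 15%/12 = 1.25% = 0.0125.
While 3.5% of the post-interest balance exceeds $40.00, each month B ← (B·(1+r))·(1 − 0.035), i.e. B shrinks by the factor (1+r)·0.965 = 0.97706.
This holds for months 1–22. Entering month 23 the balance is $1,128.36; 3.5% of the post-interest balance is now below $40.00, so the flat $40.00 minimum applies from here.
From month 23 a fixed $40.00 at rate r clears $1,128.36 in 36 more payments. Total: 22 + 36 = 58 months.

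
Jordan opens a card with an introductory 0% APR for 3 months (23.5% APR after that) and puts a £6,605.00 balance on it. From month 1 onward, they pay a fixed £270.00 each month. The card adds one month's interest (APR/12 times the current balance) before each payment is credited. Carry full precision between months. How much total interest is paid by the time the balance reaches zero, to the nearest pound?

£1,796

Promo months 1–3 at r₀ = 0%/12 = 0; months 4+ at r₁ = 23.5%/12 = 0.0195833.
After month 3 (no interest yet): B = £6,605.00 − 3·£270.00 = £5,795.00.
Then at r₁ with £270.00/mo: n₂ = −ln(1 − r₁·B/P)/ln(1+r₁) ≈ 28.12 → 29 more payments.
Total paid = 31·£270.00 + £31.45 = £8,401.45; interest = £8,401.45 − £6,605.00 = £1,796.45.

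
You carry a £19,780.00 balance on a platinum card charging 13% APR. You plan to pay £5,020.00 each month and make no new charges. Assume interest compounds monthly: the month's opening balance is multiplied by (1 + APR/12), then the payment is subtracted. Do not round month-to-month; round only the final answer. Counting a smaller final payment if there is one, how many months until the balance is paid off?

5 months

Monthly rate r = 13%/12 = 1.08333% = 0.0108333.
Recurrence: B ← B·(1+r) − £5,020.00.
Month 1: interest £214.28; balance after payment £14,974.28.
Month 2: interest £162.22; balance after payment £10,116.50.
Month 3: interest £109.60; balance after payment £5,206.10.
Month 4: interest £56.40; balance after payment £242.50.
Month 5: interest £2.63; balance after payment £0.00.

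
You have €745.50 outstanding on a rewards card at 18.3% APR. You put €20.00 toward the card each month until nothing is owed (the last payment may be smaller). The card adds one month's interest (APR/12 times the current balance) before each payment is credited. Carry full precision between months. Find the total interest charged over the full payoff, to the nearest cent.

Monthly rate r = 18.3%/12 = 1.525% = 0.01525.
Payoff takes n = ⌈−ln(1 − rB₀/P)/ln(1+r)⌉ = ⌈55.525⌉ = 56 payments; the last is €10.53.
Total paid = 55·€20.00 + €10.53 = €1,110.53.
Total interest = total paid − principal = €1,110.53 − €745.50 = €365.03.

€365.03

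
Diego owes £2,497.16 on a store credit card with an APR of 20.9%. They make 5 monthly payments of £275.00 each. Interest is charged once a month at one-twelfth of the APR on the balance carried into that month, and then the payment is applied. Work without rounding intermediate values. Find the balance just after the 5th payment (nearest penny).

Monthly rate r = 20.9%/12 = 1.74167% = 0.0174167.
Each month: B ← B·(1+r) − £275.00.
Month 1: interest £43.49; balance after payment £2,265.65.
Month 2: interest £39.46; balance after payment £2,030.11.
Month 3: interest £35.36; balance after payment £1,790.47.
Month 4: interest £31.18; balance after payment £1,546.65.
Month 5: interest £26.94; balance after payment £1,298.59.

£1,298.59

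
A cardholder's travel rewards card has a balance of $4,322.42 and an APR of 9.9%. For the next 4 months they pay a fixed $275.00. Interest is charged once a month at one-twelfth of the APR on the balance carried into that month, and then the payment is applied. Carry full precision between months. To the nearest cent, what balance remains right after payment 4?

Monthly rate r = 9.9%/12 = 0.825% = 0.00825.
Each month: B ← B·(1+r) − $275.00.
Month 1: interest $35.66; balance after payment $4,083.08.
Month 2: interest $33.69; balance after payment $3,841.77.
Month 3: interest $31.69; balance after payment $3,598.46.
Month 4: interest $29.69; balance after payment $3,353.15.

$3,353.15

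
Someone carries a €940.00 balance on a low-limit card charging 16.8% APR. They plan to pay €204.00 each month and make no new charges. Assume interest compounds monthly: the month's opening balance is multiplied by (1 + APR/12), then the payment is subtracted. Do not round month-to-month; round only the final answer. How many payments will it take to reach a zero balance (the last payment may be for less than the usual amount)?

Monthly rate r = 16.8%/12 = 1.4% = 0.014.
Recurrence: B ← B·(1+r) − €204.00.
Month 1: interest €13.16; balance after payment €749.16.
Month 2: interest €10.49; balance after payment €555.65.
Month 3: interest €7.78; balance after payment €359.43.
Month 4: interest €5.03; balance after payment €160.46.
Month 5: interest €2.25; balance after payment €0.00.

5 payments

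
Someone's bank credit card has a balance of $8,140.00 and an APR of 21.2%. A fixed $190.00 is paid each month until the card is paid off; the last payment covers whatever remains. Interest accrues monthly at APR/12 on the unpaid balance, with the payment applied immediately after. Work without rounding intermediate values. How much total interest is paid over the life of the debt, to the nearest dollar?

$7,203

Monthly rate r = 21.2%/12 = 1.76667% = 0.0176667.
Payoff takes n = ⌈−ln(1 − rB₀/P)/ln(1+r)⌉ = ⌈80.753⌉ = 81 payments; the last is $143.46.
Total paid = 80·$190.00 + $143.46 = $15,343.46.
Total interest = total paid − principal = $15,343.46 − $8,140.00 = $7,203.46.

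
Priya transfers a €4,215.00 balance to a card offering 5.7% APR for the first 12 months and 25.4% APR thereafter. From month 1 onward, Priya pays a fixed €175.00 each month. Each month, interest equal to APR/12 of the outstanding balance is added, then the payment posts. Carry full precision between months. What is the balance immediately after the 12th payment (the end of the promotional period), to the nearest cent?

€2,305.89

Promo months 1–12 at r₀ = 5.7%/12 = 0.00475; months 13+ at r₁ = 25.4%/12 = 0.0211667.
After month 12: iterate B ← B·(1+r₀) − €175.00 for 12 months → €2,305.89.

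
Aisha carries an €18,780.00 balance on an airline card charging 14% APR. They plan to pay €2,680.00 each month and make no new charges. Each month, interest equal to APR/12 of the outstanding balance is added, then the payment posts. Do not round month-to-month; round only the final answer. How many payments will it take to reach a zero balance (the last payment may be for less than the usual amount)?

Monthly rate r = 14%/12 = 1.16667% = 0.0116667.
Recurrence: B ← B·(1+r) − €2,680.00.
Month 1: interest €219.10; balance after payment €16,319.10.
Month 2: interest €190.39; balance after payment €13,829.49.
Closed form: n = −ln(1 − rB₀/P)/ln(1+r) = −ln(0.91825)/ln(1.01167) ≈ 7.353, so the balance reaches zero during payment 8.

8 payments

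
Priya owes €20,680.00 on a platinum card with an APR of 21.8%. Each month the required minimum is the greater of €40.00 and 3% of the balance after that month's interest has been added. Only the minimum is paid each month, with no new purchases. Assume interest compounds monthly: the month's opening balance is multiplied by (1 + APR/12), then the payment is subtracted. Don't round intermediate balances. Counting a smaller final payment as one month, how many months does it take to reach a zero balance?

Monthly rate r = 21.8%/12 = 1.81667% = 0.0181667.
While 3% of the post-interest balance exceeds €40.00, each month B ← (B·(1+r))·(1 − 0.03), i.e. B shrinks by the factor (1+r)·0.97 = 0.98762.
This holds for months 1–222. Entering month 223 the balance is €1,302.16; 3% of the post-interest balance is now below €40.00, so the flat €40.00 minimum applies from here.
From month 223 a fixed €40.00 at rate r clears €1,302.16 in 50 more payments. Total: 222 + 50 = 272 months.

272 months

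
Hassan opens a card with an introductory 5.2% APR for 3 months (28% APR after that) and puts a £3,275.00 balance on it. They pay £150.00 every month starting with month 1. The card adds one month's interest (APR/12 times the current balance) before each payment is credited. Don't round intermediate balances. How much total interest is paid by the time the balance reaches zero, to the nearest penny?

Promo months 1–3 at r₀ = 5.2%/12 = 0.00433333; months 4+ at r₁ = 28%/12 = 0.0233333.
After month 3: iterate B ← B·(1+r₀) − £150.00 for 3 months → £2,865.81.
Then at r₁ with £150.00/mo: n₂ = −ln(1 − r₁·B/P)/ln(1+r₁) ≈ 25.59 → 26 more payments.
Total paid = 28·£150.00 + £88.76 = £4,288.76; interest = £4,288.76 − £3,275.00 = £1,013.76.

£1,013.76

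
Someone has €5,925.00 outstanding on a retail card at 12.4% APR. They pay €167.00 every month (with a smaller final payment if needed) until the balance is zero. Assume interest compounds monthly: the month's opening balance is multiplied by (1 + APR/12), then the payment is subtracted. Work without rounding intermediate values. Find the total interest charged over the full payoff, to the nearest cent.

€1,493.81

Monthly rate r = 12.4%/12 = 1.03333% = 0.0103333.
Payoff takes n = ⌈−ln(1 − rB₀/P)/ln(1+r)⌉ = ⌈44.423⌉ = 45 payments; the last is €70.81.
Total paid = 44·€167.00 + €70.81 = €7,418.81.
Total interest = total paid − principal = €7,418.81 − €5,925.00 = €1,493.81.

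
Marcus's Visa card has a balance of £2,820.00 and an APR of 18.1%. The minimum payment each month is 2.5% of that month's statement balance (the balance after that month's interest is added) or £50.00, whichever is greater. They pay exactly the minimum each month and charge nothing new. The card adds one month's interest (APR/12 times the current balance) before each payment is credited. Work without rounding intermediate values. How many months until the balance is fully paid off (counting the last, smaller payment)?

Monthly rate r = 18.1%/12 = 1.50833% = 0.0150833.
While 2.5% of the post-interest balance exceeds £50.00, each month B ← (B·(1+r))·(1 − 0.025), i.e. B shrinks by the factor (1+r)·0.975 = 0.98971.
This holds for months 1–35. Entering month 36 the balance is £1,963.22; 2.5% of the post-interest balance is now below £50.00, so the flat £50.00 minimum applies from here.
From month 36 a fixed £50.00 at rate r clears £1,963.22 in 60 more payments. Total: 35 + 60 = 95 months.

95 months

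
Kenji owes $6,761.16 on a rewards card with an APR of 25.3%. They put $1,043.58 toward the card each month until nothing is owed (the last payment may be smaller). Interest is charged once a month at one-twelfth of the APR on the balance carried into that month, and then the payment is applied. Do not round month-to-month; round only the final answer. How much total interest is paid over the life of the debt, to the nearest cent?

Monthly rate r = 25.3%/12 = 2.10833% = 0.0210833.
Payoff takes n = ⌈−ln(1 − rB₀/P)/ln(1+r)⌉ = ⌈7.039⌉ = 8 payments; the last is $41.54.
Total paid = 7·$1,043.58 + $41.54 = $7,346.60.
Total interest = total paid − principal = $7,346.60 − $6,761.16 = $585.44.

$585.44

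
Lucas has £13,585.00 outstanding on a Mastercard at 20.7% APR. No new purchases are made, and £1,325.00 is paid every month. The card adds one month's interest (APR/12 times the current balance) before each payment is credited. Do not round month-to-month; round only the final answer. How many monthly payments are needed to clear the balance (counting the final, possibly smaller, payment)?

Monthly rate r = 20.7%/12 = 1.725% = 0.01725.
Recurrence: B ← B·(1+r) − £1,325.00.
Month 1: interest £234.34; balance after payment £12,494.34.
Month 2: interest £215.53; balance after payment £11,384.87.
Closed form: n = −ln(1 − rB₀/P)/ln(1+r) = −ln(0.82314)/ln(1.01725) ≈ 11.380, so the balance reaches zero during payment 12.

12 months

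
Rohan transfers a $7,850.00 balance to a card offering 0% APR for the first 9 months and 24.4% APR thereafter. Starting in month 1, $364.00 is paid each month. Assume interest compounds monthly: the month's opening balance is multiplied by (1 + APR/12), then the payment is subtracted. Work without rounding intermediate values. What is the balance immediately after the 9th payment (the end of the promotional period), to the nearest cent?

Promo months 1–9 at r₀ = 0%/12 = 0; months 10+ at r₁ = 24.4%/12 = 0.0203333.
After month 9 (no interest yet): B = $7,850.00 − 9·$364.00 = $4,574.00.

$4,574.00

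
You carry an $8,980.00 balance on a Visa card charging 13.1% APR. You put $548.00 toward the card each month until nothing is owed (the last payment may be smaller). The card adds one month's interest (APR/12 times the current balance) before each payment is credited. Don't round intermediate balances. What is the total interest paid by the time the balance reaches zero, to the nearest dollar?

Monthly rate r = 13.1%/12 = 1.09167% = 0.0109167.
Payoff takes n = ⌈−ln(1 − rB₀/P)/ln(1+r)⌉ = ⌈18.153⌉ = 19 payments; the last is $84.32.
Total paid = 18·$548.00 + $84.32 = $9,948.32.
Total interest = total paid − principal = $9,948.32 − $8,980.00 = $968.32.

$968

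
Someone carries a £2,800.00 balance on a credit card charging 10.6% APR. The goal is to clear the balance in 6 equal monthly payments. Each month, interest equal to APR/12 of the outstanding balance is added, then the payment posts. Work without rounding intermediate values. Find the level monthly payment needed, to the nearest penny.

Monthly rate r = 10.6%/12 = 0.883333% = 0.00883333.
Level-payment amortization: P = B₀·r / (1 − (1+r)^(−n)) = 2800.00·0.00883333 / (1 − 1.00883^(−6)).
Denominator 1 − (1+r)^(−6) = 0.0513992606.
P = 24.7333 / 0.0513992606 ≈ 481.20.

£481.20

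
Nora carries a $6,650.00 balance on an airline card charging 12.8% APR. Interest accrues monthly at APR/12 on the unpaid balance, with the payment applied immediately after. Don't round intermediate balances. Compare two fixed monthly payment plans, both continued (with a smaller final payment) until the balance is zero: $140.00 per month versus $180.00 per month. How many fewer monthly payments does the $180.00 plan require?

19 fewer payments

Monthly rate r = 12.8%/12 = 1.06667% = 0.0106667.
At $140.00/mo: n = ⌈−ln(1 − rB₀/P)/ln(1+r)⌉ = 67 payments (last $83.29); total interest = total paid − $6,650.00 = $2,673.29.
At $180.00/mo: 48 payments (last $39.51); total interest $1,849.51.
Payments saved = 67 − 48 = 19.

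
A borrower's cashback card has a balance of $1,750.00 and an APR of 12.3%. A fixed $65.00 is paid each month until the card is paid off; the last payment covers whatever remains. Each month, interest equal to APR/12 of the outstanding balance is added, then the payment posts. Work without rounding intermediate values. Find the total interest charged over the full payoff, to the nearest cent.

$308.28

Monthly rate r = 12.3%/12 = 1.025% = 0.01025.
Payoff takes n = ⌈−ln(1 − rB₀/P)/ln(1+r)⌉ = ⌈31.665⌉ = 32 payments; the last is $43.28.
Total paid = 31·$65.00 + $43.28 = $2,058.28.
Total interest = total paid − principal = $2,058.28 − $1,750.00 = $308.28.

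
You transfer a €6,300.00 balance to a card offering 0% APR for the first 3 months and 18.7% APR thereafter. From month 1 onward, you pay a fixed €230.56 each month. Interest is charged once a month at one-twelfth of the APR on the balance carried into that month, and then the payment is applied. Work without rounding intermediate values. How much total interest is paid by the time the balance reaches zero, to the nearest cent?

€1,497.03

Promo months 1–3 at r₀ = 0%/12 = 0; months 4+ at r₁ = 18.7%/12 = 0.0155833.
After month 3 (no interest yet): B = €6,300.00 − 3·€230.56 = €5,608.32.
Then at r₁ with €230.56/mo: n₂ = −ln(1 − r₁·B/P)/ln(1+r₁) ≈ 30.82 → 31 more payments.
Total paid = 33·€230.56 + €188.55 = €7,797.03; interest = €7,797.03 − €6,300.00 = €1,497.03.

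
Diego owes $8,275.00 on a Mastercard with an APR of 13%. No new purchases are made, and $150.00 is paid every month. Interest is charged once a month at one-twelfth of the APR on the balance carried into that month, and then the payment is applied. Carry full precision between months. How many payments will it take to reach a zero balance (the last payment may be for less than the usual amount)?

Monthly rate r = 13%/12 = 1.08333% = 0.0108333.
Recurrence: B ← B·(1+r) − $150.00.
Month 1: interest $89.65; balance after payment $8,214.65.
Month 2: interest $88.99; balance after payment $8,153.64.
Closed form: n = −ln(1 − rB₀/P)/ln(1+r) = −ln(0.40236)/ln(1.01083) ≈ 84.492, so the balance reaches zero during payment 85.

85 payments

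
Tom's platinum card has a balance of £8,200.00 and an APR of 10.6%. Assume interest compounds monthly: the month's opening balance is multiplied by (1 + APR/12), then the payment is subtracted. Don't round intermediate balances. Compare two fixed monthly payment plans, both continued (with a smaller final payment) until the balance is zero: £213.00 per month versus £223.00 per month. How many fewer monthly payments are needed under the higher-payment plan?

Monthly rate r = 10.6%/12 = 0.883333% = 0.00883333.
At £213.00/mo: n = ⌈−ln(1 − rB₀/P)/ln(1+r)⌉ = 48 payments (last £55.07); total interest = total paid − £8,200.00 = £1,866.07.
At £223.00/mo: 45 payments (last £147.43); total interest £1,759.43.
Payments saved = 48 − 45 = 3.

3 fewer payments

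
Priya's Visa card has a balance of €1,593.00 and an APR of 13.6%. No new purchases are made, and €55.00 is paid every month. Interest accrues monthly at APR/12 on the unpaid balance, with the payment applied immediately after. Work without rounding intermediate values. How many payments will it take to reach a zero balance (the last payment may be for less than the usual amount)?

Monthly rate r = 13.6%/12 = 1.13333% = 0.0113333.
Recurrence: B ← B·(1+r) − €55.00.
Month 1: interest €18.05; balance after payment €1,556.05.
Month 2: interest €17.64; balance after payment €1,518.69.
Closed form: n = −ln(1 − rB₀/P)/ln(1+r) = −ln(0.67175)/ln(1.01133) ≈ 35.305, so the balance reaches zero during payment 36.

36 months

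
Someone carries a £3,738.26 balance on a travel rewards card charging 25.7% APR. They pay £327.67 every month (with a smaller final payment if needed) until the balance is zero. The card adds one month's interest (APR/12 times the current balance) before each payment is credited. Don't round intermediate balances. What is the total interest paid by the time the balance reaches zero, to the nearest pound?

Monthly rate r = 25.7%/12 = 2.14167% = 0.0214167.
Payoff takes n = ⌈−ln(1 − rB₀/P)/ln(1+r)⌉ = ⌈13.221⌉ = 14 payments; the last is £72.95.
Total paid = 13·£327.67 + £72.95 = £4,332.66.
Total interest = total paid − principal = £4,332.66 − £3,738.26 = £594.40.

£594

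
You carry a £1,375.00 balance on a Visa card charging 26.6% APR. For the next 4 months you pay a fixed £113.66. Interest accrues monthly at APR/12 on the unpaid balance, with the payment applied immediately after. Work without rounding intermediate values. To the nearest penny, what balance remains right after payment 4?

£1,031.05

Monthly rate r = 26.6%/12 = 2.21667% = 0.0221667.
Each month: B ← B·(1+r) − £113.66.
Month 1: interest £30.48; balance after payment £1,291.82.
Month 2: interest £28.64; balance after payment £1,206.79.
Month 3: interest £26.75; balance after payment £1,119.89.
Month 4: interest £24.82; balance after payment £1,031.05.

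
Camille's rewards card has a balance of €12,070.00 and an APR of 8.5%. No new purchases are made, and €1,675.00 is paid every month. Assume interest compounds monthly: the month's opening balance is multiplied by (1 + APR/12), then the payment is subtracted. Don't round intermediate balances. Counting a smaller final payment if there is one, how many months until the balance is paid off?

8 months

Monthly rate r = 8.5%/12 = 0.708333% = 0.00708333.
Recurrence: B ← B·(1+r) − €1,675.00.
Month 1: interest €85.50; balance after payment €10,480.50.
Month 2: interest €74.24; balance after payment €8,879.73.
Closed form: n = −ln(1 − rB₀/P)/ln(1+r) = −ln(0.94896)/ln(1.00708) ≈ 7.423, so the balance reaches zero during payment 8.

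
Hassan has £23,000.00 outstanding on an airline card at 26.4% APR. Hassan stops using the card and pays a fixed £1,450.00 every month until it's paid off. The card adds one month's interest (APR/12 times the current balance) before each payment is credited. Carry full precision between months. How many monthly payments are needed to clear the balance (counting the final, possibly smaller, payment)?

20 months

Monthly rate r = 26.4%/12 = 2.2% = 0.022.
Recurrence: B ← B·(1+r) − £1,450.00.
Month 1: interest £506.00; balance after payment £22,056.00.
Month 2: interest £485.23; balance after payment £21,091.23.
Closed form: n = −ln(1 − rB₀/P)/ln(1+r) = −ln(0.65103)/ln(1.022) ≈ 19.723, so the balance reaches zero during payment 20.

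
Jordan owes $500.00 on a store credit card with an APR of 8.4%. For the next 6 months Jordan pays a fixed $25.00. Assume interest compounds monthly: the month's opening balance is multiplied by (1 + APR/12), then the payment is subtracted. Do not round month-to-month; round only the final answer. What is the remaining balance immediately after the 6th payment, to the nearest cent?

$368.72

Monthly rate r = 8.4%/12 = 0.7% = 0.007.
Each month: B ← B·(1+r) − $25.00.
Month 1: interest $3.50; balance after payment $478.50.
Month 2: interest $3.35; balance after payment $456.85.
Month 3: interest $3.20; balance after payment $435.05.
Month 4: interest $3.05; balance after payment $413.09.
Month 5: interest $2.89; balance after payment $390.98.
Month 6: interest $2.74; balance after payment $368.72.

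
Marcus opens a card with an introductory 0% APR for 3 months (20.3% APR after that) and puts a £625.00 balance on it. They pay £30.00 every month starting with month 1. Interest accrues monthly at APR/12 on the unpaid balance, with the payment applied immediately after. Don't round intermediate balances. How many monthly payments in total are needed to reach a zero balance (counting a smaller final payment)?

25 months

Promo months 1–3 at r₀ = 0%/12 = 0; months 4+ at r₁ = 20.3%/12 = 0.0169167.
After month 3 (no interest yet): B = £625.00 − 3·£30.00 = £535.00.
Then at r₁ with £30.00/mo: n₂ = −ln(1 − r₁·B/P)/ln(1+r₁) ≈ 21.41 → 22 more payments.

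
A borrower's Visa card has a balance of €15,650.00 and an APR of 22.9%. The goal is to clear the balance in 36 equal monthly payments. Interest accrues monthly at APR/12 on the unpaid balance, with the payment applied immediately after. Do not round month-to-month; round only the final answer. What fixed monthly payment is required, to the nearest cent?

€604.99

Monthly rate r = 22.9%/12 = 1.90833% = 0.0190833.
Level-payment amortization: P = B₀·r / (1 − (1+r)^(−n)) = 15650.00·0.0190833 / (1 − 1.01908^(−36)).
Denominator 1 − (1+r)^(−36) = 0.493649973.
P = 298.654 / 0.493649973 ≈ 604.99.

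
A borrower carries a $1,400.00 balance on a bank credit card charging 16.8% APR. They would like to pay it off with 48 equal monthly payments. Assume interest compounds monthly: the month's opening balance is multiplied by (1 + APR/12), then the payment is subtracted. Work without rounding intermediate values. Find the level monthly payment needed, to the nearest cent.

Monthly rate r = 16.8%/12 = 1.4% = 0.014.
Level-payment amortization: P = B₀·r / (1 − (1+r)^(−n)) = 1400.00·0.014 / (1 − 1.014^(−48)).
Denominator 1 − (1+r)^(−48) = 0.486928182.
P = 19.6 / 0.486928182 ≈ 40.25.

$40.25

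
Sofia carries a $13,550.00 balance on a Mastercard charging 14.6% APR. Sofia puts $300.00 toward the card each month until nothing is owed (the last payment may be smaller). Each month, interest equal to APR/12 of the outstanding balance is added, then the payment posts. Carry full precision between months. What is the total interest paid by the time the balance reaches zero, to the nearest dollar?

Monthly rate r = 14.6%/12 = 1.21667% = 0.0121667.
Payoff takes n = ⌈−ln(1 − rB₀/P)/ln(1+r)⌉ = ⌈65.942⌉ = 66 payments; the last is $282.85.
Total paid = 65·$300.00 + $282.85 = $19,782.85.
Total interest = total paid − principal = $19,782.85 − $13,550.00 = $6,232.85.

$6,233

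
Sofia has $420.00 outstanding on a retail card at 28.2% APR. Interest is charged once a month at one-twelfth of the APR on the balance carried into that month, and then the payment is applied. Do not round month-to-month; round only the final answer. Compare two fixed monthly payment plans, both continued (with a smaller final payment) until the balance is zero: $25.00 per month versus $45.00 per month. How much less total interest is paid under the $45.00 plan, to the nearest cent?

$60.76

Monthly rate r = 28.2%/12 = 2.35% = 0.0235.
At $25.00/mo: n = ⌈−ln(1 − rB₀/P)/ln(1+r)⌉ = 22 payments (last $15.57); total interest = total paid − $420.00 = $120.57.
At $45.00/mo: 11 payments (last $29.81); total interest $59.81.
Interest saved = $120.57 − $59.81 = $60.76.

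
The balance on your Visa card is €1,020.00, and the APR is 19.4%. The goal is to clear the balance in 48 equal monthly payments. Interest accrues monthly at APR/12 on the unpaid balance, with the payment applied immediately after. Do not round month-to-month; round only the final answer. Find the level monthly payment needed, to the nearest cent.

Monthly rate r = 19.4%/12 = 1.61667% = 0.0161667.
Level-payment amortization: P = B₀·r / (1 − (1+r)^(−n)) = 1020.00·0.0161667 / (1 − 1.01617^(−48)).
Denominator 1 − (1+r)^(−48) = 0.536891601.
P = 16.49 / 0.536891601 ≈ 30.71.

€30.71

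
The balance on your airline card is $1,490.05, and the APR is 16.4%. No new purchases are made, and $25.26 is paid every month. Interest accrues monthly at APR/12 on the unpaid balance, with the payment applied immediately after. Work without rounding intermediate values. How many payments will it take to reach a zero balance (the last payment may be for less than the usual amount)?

121 payments

Monthly rate r = 16.4%/12 = 1.36667% = 0.0136667.
Recurrence: B ← B·(1+r) − $25.26.
Month 1: interest $20.36; balance after payment $1,485.15.
Month 2: interest $20.30; balance after payment $1,480.19.
Closed form: n = −ln(1 − rB₀/P)/ln(1+r) = −ln(0.19382)/ln(1.01367) ≈ 120.878, so the balance reaches zero during payment 121.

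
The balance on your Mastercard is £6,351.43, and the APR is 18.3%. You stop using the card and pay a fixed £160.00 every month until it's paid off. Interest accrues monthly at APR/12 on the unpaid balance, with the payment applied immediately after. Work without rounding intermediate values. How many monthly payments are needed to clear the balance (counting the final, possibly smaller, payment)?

62 months

Monthly rate r = 18.3%/12 = 1.525% = 0.01525.
Recurrence: B ← B·(1+r) − £160.00.
Month 1: interest £96.86; balance after payment £6,288.29.
Month 2: interest £95.90; balance after payment £6,224.19.
Closed form: n = −ln(1 − rB₀/P)/ln(1+r) = −ln(0.39463)/ln(1.01525) ≈ 61.435, so the balance reaches zero during payment 62.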